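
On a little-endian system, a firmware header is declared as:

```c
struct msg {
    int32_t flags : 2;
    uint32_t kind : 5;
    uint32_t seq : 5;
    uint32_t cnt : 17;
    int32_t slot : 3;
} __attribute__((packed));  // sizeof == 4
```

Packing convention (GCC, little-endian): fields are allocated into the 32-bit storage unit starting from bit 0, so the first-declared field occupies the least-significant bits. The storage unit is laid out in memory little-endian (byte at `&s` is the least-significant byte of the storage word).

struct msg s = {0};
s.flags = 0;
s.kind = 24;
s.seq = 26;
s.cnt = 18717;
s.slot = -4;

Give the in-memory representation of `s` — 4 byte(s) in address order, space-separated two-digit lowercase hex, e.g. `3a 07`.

flags (2b) val=0 bits=0x0 at bit 0: 0x00000000
kind (5b) val=24 bits=0x18 at bit 2: 0x00000060
seq (5b) val=26 bits=0x1a at bit 7: 0x00000d60
cnt (17b) val=18717 bits=0x491d at bit 12: 0x0491dd60
slot (3b) val=-4 bits=0x4 at bit 29: 0x8491dd60
word = 0x8491dd60 → little-endian bytes:
  [0]=0x60  [1]=0xdd  [2]=0x91  [3]=0x84

60 dd 91 84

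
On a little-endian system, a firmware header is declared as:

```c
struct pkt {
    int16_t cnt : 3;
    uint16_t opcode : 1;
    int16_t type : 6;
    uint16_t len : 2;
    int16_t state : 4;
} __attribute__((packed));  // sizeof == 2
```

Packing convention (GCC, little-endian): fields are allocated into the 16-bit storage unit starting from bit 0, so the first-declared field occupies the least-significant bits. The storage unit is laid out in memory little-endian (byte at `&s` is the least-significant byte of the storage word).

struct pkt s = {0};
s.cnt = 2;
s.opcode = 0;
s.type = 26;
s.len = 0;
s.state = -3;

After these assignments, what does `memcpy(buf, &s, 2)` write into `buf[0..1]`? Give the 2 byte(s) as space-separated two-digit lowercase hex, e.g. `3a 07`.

[0+:3] cnt=2 & 0x7 = 0x2; word=0x0002
[3+:1] opcode=0 & 0x1 = 0x0; word=0x0002
[4+:6] type=26 & 0x3f = 0x1a; word=0x01a2
[10+:2] len=0 & 0x3 = 0x0; word=0x01a2
[12+:4] state=-3 & 0xf = 0xd; word=0xd1a2
word = 0xd1a2 → little-endian bytes:
  [0]=0xa2  [1]=0xd1

a2 d1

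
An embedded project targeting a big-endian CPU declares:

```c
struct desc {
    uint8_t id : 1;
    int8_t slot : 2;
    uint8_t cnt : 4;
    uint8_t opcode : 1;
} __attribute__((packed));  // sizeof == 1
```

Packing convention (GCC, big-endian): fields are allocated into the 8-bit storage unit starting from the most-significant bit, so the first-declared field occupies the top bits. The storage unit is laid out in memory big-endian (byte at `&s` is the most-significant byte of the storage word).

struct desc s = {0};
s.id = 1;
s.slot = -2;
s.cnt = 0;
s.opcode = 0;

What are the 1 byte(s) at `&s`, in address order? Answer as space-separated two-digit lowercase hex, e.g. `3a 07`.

c0

[7+:1] id=1 & 0x1 = 0x1; word=0x80
[5+:2] slot=-2 & 0x3 = 0x2; word=0xc0
[1+:4] cnt=0 & 0xf = 0x0; word=0xc0
[0+:1] opcode=0 & 0x1 = 0x0; word=0xc0
word = 0xc0 → big-endian bytes:
  [0]=0xc0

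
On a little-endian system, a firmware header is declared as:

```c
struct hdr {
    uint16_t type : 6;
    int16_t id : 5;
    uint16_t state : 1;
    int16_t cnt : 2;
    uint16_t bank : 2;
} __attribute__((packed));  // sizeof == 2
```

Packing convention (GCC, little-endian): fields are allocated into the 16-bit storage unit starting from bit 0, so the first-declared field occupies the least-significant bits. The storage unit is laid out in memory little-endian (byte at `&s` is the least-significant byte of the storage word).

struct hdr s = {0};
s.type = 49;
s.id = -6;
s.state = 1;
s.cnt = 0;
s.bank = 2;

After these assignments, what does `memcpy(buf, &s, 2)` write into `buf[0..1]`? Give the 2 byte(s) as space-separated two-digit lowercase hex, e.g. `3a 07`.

b1 8e

[0+:6] type=49 & 0x3f = 0x31; word=0x0031
[6+:5] id=-6 & 0x1f = 0x1a; word=0x06b1
[11+:1] state=1 & 0x1 = 0x1; word=0x0eb1
[12+:2] cnt=0 & 0x3 = 0x0; word=0x0eb1
[14+:2] bank=2 & 0x3 = 0x2; word=0x8eb1
word = 0x8eb1 → little-endian bytes:
  [0]=0xb1  [1]=0x8e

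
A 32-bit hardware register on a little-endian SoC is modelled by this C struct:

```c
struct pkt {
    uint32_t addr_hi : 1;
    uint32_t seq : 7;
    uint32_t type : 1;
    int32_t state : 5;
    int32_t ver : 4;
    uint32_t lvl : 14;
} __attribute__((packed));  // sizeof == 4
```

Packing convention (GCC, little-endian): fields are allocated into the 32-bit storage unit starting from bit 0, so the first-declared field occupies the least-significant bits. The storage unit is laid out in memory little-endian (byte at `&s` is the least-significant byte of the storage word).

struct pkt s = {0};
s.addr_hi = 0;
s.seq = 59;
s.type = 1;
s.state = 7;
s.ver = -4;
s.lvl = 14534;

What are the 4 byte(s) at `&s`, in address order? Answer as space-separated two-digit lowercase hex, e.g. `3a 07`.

addr_hi:1 = 0 → 0x0 << 0 → word 0x00000000
seq:7 = 59 → 0x3b << 1 → word 0x00000076
type:1 = 1 → 0x1 << 8 → word 0x00000176
state:5 = 7 → 0x7 << 9 → word 0x00000f76
ver:4 = -4 → 0xc << 14 → word 0x00030f76
lvl:14 = 14534 → 0x38c6 << 18 → word 0xe31b0f76
word = 0xe31b0f76 → little-endian bytes:
  [0]=0x76  [1]=0x0f  [2]=0x1b  [3]=0xe3

76 0f 1b e3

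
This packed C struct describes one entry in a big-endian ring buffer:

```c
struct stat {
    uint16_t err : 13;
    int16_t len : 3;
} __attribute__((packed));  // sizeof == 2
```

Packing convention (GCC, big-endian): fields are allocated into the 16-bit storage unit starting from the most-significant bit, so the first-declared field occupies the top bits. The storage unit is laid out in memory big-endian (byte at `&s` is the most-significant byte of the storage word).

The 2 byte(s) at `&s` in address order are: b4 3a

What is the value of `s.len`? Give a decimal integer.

[0]=0xb4 [1]=0x3a (big-endian) → word 0xb43a
err [3+:13] = (word>>3) & 0x1fff = 5767
len [0+:3] = (word>>0) & 0x7 = 2  ←
len signed 3b, MSB=0: value = 2

2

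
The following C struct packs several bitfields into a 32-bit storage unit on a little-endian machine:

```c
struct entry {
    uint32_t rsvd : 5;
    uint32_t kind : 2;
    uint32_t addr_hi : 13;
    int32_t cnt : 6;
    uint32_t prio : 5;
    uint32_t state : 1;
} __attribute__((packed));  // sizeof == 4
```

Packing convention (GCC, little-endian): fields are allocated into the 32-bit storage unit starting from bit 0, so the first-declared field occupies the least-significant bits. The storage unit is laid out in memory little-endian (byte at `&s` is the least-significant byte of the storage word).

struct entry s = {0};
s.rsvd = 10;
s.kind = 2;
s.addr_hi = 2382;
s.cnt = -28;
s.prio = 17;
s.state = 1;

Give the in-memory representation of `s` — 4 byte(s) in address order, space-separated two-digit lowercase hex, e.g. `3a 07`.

rsvd:5 = 10 → 0xa << 0 → word 0x0000000a
kind:2 = 2 → 0x2 << 5 → word 0x0000004a
addr_hi:13 = 2382 → 0x94e << 7 → word 0x0004a74a
cnt:6 = -28 → 0x24 << 20 → word 0x0244a74a
prio:5 = 17 → 0x11 << 26 → word 0x4644a74a
state:1 = 1 → 0x1 << 31 → word 0xc644a74a
word = 0xc644a74a → little-endian bytes:
  [0]=0x4a  [1]=0xa7  [2]=0x44  [3]=0xc6

4a a7 44 c6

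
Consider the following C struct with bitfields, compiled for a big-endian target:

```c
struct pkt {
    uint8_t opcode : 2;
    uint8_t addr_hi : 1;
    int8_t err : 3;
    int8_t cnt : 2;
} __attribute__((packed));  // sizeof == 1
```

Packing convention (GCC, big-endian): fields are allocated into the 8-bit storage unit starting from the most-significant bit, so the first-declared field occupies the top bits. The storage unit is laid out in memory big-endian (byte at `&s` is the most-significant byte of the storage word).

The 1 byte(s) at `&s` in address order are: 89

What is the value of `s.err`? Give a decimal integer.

[0]=0x89 (big-endian) → word 0x89
opcode [6+:2] = (word>>6) & 0x3 = 2
addr_hi [5+:1] = (word>>5) & 0x1 = 0
err [2+:3] = (word>>2) & 0x7 = 2  ←
cnt [0+:2] = (word>>0) & 0x3 = 1
err signed 3b, MSB=0: value = 2

2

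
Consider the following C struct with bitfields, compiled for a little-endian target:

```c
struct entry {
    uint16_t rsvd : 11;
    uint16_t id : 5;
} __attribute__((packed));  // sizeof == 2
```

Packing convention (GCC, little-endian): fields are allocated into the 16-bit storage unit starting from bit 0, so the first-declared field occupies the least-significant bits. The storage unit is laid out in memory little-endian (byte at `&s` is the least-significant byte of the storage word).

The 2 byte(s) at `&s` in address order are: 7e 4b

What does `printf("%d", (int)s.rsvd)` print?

894

[0]=0x7e [1]=0x4b (little-endian) → word 0x4b7e
rsvd [0+:11] = (word>>0) & 0x7ff = 894  ←
id [11+:5] = (word>>11) & 0x1f = 9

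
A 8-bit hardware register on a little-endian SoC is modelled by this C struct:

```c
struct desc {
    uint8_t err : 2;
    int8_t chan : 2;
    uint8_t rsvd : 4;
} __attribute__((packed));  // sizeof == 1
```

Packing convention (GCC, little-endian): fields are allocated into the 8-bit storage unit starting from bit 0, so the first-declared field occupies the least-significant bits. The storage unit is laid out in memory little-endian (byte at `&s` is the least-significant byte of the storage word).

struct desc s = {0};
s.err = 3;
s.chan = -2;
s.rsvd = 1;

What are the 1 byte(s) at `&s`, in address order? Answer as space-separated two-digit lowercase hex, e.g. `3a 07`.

err:2 = 3 → 0x3 << 0 → word 0x03
chan:2 = -2 → 0x2 << 2 → word 0x0b
rsvd:4 = 1 → 0x1 << 4 → word 0x1b
word = 0x1b → little-endian bytes:
  [0]=0x1b

1b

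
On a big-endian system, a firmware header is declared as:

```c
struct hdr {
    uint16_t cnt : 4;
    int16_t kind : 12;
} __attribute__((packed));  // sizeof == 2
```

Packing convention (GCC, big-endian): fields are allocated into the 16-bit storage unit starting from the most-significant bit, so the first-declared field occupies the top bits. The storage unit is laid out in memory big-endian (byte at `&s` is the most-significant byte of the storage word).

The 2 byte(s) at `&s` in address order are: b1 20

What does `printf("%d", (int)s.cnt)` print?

[0]=0xb1 [1]=0x20 (big-endian) → word 0xb120
cnt [12+:4] = (word>>12) & 0xf = 11  ←
kind [0+:12] = (word>>0) & 0xfff = 288

11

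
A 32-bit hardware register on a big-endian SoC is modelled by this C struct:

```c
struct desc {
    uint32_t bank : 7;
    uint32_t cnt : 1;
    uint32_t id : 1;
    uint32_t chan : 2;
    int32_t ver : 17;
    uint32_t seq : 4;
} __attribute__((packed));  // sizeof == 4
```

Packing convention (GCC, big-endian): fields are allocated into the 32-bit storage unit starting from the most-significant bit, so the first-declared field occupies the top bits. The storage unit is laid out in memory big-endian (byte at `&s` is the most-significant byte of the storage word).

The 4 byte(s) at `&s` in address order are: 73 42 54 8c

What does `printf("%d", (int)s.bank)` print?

57

[0]=0x73 [1]=0x42 [2]=0x54 [3]=0x8c (big-endian) → word 0x7342548c
bank:7 @ bit 25 → (0x7342548c>>25)&0x7f = 0x39  ←
cnt:1 @ bit 24 → (0x7342548c>>24)&0x1 = 0x1
id:1 @ bit 23 → (0x7342548c>>23)&0x1 = 0x0
chan:2 @ bit 21 → (0x7342548c>>21)&0x3 = 0x2
ver:17 @ bit 4 → (0x7342548c>>4)&0x1ffff = 0x2548
seq:4 @ bit 0 → (0x7342548c>>0)&0xf = 0xc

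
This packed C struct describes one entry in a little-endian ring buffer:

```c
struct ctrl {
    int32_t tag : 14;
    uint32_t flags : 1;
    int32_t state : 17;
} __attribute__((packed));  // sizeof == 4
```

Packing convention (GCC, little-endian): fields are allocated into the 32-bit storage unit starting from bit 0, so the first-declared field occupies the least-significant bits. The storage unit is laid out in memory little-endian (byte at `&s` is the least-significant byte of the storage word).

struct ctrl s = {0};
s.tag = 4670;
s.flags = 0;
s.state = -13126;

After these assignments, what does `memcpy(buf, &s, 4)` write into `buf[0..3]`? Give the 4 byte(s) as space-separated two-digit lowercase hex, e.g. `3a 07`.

3e 12 5d e6

[0+:14] tag=4670 & 0x3fff = 0x123e; word=0x0000123e
[14+:1] flags=0 & 0x1 = 0x0; word=0x0000123e
[15+:17] state=-13126 & 0x1ffff = 0x1ccba; word=0xe65d123e
word = 0xe65d123e → little-endian bytes:
  [0]=0x3e  [1]=0x12  [2]=0x5d  [3]=0xe6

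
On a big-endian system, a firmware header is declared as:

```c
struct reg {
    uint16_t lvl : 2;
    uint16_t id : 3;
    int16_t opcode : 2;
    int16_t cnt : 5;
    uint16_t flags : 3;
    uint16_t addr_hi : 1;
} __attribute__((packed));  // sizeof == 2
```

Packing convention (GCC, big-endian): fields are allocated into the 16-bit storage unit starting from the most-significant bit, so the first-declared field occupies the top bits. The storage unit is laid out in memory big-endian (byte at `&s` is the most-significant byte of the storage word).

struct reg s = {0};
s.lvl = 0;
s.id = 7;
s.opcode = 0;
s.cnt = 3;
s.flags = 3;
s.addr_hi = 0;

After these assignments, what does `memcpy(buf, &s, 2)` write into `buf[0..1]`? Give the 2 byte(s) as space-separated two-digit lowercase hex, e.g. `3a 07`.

38 36

[14+:2] lvl=0 & 0x3 = 0x0; word=0x0000
[11+:3] id=7 & 0x7 = 0x7; word=0x3800
[9+:2] opcode=0 & 0x3 = 0x0; word=0x3800
[4+:5] cnt=3 & 0x1f = 0x3; word=0x3830
[1+:3] flags=3 & 0x7 = 0x3; word=0x3836
[0+:1] addr_hi=0 & 0x1 = 0x0; word=0x3836
word = 0x3836 → big-endian bytes:
  [0]=0x38  [1]=0x36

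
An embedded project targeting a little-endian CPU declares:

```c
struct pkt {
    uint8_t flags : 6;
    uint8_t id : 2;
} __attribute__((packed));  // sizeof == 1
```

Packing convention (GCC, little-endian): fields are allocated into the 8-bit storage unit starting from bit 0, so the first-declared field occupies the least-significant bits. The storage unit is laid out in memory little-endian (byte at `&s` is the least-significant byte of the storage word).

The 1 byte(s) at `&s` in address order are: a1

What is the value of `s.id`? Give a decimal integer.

2

[0]=0xa1 (little-endian) → word 0xa1
flags [0+:6] = (word>>0) & 0x3f = 33
id [6+:2] = (word>>6) & 0x3 = 2  ←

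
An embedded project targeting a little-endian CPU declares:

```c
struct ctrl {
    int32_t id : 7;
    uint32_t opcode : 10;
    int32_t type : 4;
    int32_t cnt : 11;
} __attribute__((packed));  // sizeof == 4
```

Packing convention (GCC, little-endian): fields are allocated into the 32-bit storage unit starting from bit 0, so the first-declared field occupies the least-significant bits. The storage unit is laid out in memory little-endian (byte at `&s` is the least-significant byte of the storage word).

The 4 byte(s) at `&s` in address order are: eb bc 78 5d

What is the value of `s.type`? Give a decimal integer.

-4

[0]=0xeb [1]=0xbc [2]=0x78 [3]=0x5d (little-endian) → word 0x5d78bceb
id:7 @ bit 0 → (0x5d78bceb>>0)&0x7f = 0x6b
opcode:10 @ bit 7 → (0x5d78bceb>>7)&0x3ff = 0x179
type:4 @ bit 17 → (0x5d78bceb>>17)&0xf = 0xc  ←
cnt:11 @ bit 21 → (0x5d78bceb>>21)&0x7ff = 0x2eb
type signed 4b, MSB=1: 12 - 16 = -4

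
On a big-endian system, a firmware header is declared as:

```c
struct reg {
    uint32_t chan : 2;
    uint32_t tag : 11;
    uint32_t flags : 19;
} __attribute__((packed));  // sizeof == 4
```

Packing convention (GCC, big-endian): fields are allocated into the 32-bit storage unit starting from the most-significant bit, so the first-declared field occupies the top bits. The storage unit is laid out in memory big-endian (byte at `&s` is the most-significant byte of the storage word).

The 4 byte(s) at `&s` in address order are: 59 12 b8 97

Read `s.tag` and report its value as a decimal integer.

802

[0]=0x59 [1]=0x12 [2]=0xb8 [3]=0x97 (big-endian) → word 0x5912b897
chan:2 @ bit 30 → (0x5912b897>>30)&0x3 = 0x1
tag:11 @ bit 19 → (0x5912b897>>19)&0x7ff = 0x322  ←
flags:19 @ bit 0 → (0x5912b897>>0)&0x7ffff = 0x2b897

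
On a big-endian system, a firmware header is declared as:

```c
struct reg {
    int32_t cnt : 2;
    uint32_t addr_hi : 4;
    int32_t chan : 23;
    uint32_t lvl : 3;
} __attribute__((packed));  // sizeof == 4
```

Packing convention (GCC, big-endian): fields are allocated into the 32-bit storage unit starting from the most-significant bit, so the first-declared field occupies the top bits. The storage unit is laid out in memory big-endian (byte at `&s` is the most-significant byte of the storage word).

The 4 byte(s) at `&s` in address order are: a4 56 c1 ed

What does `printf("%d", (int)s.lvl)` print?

5

[0]=0xa4 [1]=0x56 [2]=0xc1 [3]=0xed (big-endian) → word 0xa456c1ed
cnt:2 @ bit 30 → (0xa456c1ed>>30)&0x3 = 0x2
addr_hi:4 @ bit 26 → (0xa456c1ed>>26)&0xf = 0x9
chan:23 @ bit 3 → (0xa456c1ed>>3)&0x7fffff = 0xad83d
lvl:3 @ bit 0 → (0xa456c1ed>>0)&0x7 = 0x5  ←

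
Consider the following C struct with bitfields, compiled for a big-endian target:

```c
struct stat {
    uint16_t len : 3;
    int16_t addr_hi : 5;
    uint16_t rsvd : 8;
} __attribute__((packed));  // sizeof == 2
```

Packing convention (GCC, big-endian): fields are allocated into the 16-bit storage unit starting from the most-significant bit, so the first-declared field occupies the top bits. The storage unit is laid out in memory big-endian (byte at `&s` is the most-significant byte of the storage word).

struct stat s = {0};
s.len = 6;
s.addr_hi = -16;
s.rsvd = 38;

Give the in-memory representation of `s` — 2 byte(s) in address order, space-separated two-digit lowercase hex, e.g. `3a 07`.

len:3 = 6 → 0x6 << 13 → word 0xc000
addr_hi:5 = -16 → 0x10 << 8 → word 0xd000
rsvd:8 = 38 → 0x26 << 0 → word 0xd026
word = 0xd026 → big-endian bytes:
  [0]=0xd0  [1]=0x26

d0 26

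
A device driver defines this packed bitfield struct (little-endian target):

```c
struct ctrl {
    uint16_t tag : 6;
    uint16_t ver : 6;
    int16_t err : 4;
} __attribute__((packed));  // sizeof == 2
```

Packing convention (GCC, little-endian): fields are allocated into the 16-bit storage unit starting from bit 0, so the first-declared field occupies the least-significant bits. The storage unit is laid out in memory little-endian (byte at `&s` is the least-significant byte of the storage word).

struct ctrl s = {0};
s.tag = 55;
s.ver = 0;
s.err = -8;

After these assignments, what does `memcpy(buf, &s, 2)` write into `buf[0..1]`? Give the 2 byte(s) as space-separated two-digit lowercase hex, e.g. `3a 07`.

37 80

tag:6 = 55 → 0x37 << 0 → word 0x0037
ver:6 = 0 → 0x0 << 6 → word 0x0037
err:4 = -8 → 0x8 << 12 → word 0x8037
word = 0x8037 → little-endian bytes:
  [0]=0x37  [1]=0x80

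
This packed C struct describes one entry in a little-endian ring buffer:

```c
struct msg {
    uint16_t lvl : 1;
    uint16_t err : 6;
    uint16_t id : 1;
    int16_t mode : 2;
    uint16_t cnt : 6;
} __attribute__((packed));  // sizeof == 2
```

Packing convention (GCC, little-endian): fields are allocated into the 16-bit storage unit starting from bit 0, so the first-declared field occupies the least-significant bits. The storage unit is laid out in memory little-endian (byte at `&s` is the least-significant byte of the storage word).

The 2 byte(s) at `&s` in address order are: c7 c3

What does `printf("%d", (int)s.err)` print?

35

[0]=0xc7 [1]=0xc3 (little-endian) → word 0xc3c7
lvl [0+:1] = (word>>0) & 0x1 = 1
err [1+:6] = (word>>1) & 0x3f = 35  ←
id [7+:1] = (word>>7) & 0x1 = 1
mode [8+:2] = (word>>8) & 0x3 = 3
cnt [10+:6] = (word>>10) & 0x3f = 48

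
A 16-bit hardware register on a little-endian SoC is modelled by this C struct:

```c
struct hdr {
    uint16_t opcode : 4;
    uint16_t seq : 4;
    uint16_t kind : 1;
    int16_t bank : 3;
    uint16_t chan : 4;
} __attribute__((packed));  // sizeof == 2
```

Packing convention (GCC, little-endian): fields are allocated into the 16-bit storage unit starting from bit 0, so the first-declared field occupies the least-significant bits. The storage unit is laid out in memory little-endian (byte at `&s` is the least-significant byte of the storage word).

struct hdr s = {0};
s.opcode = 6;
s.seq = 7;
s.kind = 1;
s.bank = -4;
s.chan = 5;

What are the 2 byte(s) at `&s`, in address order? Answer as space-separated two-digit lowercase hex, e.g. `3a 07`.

76 59

[0+:4] opcode=6 & 0xf = 0x6; word=0x0006
[4+:4] seq=7 & 0xf = 0x7; word=0x0076
[8+:1] kind=1 & 0x1 = 0x1; word=0x0176
[9+:3] bank=-4 & 0x7 = 0x4; word=0x0976
[12+:4] chan=5 & 0xf = 0x5; word=0x5976
word = 0x5976 → little-endian bytes:
  [0]=0x76  [1]=0x59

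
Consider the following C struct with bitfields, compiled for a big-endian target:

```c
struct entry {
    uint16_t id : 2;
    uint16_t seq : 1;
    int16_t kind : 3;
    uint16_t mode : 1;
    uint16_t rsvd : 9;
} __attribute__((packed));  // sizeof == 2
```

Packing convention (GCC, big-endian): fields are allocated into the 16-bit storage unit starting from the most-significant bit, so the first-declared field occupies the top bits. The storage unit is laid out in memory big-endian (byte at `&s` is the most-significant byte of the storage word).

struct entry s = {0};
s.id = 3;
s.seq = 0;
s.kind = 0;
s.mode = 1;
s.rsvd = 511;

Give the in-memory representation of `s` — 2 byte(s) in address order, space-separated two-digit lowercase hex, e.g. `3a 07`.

id (2b) val=3 bits=0x3 at bit 14: 0xc000
seq (1b) val=0 bits=0x0 at bit 13: 0xc000
kind (3b) val=0 bits=0x0 at bit 10: 0xc000
mode (1b) val=1 bits=0x1 at bit 9: 0xc200
rsvd (9b) val=511 bits=0x1ff at bit 0: 0xc3ff
word = 0xc3ff → big-endian bytes:
  [0]=0xc3  [1]=0xff

c3 ff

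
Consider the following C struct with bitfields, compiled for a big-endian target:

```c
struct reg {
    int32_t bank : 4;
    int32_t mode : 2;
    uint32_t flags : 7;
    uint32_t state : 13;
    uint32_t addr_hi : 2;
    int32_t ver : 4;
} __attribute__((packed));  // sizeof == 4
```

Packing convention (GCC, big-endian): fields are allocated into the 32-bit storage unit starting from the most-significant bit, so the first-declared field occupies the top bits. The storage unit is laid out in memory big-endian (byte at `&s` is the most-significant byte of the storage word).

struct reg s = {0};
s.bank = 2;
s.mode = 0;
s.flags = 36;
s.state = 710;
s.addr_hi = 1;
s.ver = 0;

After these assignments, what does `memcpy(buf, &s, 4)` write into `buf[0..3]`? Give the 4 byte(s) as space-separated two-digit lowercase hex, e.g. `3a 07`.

21 20 b1 90

bank (4b) val=2 bits=0x2 at bit 28: 0x20000000
mode (2b) val=0 bits=0x0 at bit 26: 0x20000000
flags (7b) val=36 bits=0x24 at bit 19: 0x21200000
state (13b) val=710 bits=0x2c6 at bit 6: 0x2120b180
addr_hi (2b) val=1 bits=0x1 at bit 4: 0x2120b190
ver (4b) val=0 bits=0x0 at bit 0: 0x2120b190
word = 0x2120b190 → big-endian bytes:
  [0]=0x21  [1]=0x20  [2]=0xb1  [3]=0x90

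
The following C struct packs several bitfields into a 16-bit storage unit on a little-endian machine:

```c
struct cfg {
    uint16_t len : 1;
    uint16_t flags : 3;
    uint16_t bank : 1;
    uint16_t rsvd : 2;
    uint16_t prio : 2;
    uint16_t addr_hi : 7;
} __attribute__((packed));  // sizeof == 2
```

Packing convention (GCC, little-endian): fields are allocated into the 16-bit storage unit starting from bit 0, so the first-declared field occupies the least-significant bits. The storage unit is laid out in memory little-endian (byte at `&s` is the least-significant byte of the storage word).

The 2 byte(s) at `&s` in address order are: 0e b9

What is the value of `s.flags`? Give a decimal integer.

7

[0]=0x0e [1]=0xb9 (little-endian) → word 0xb90e
len:1 @ bit 0 → (0xb90e>>0)&0x1 = 0x0
flags:3 @ bit 1 → (0xb90e>>1)&0x7 = 0x7  ←
bank:1 @ bit 4 → (0xb90e>>4)&0x1 = 0x0
rsvd:2 @ bit 5 → (0xb90e>>5)&0x3 = 0x0
prio:2 @ bit 7 → (0xb90e>>7)&0x3 = 0x2
addr_hi:7 @ bit 9 → (0xb90e>>9)&0x7f = 0x5c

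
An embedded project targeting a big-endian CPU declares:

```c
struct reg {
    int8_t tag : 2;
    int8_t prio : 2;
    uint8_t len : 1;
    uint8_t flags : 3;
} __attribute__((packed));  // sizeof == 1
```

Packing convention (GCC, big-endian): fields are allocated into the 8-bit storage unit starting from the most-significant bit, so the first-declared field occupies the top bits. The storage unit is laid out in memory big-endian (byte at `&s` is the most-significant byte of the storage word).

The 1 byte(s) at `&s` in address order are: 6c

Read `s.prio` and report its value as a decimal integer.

-2

[0]=0x6c (big-endian) → word 0x6c
tag [6+:2] = (word>>6) & 0x3 = 1
prio [4+:2] = (word>>4) & 0x3 = 2  ←
len [3+:1] = (word>>3) & 0x1 = 1
flags [0+:3] = (word>>0) & 0x7 = 4
prio signed 2b, MSB=1: 2 - 4 = -2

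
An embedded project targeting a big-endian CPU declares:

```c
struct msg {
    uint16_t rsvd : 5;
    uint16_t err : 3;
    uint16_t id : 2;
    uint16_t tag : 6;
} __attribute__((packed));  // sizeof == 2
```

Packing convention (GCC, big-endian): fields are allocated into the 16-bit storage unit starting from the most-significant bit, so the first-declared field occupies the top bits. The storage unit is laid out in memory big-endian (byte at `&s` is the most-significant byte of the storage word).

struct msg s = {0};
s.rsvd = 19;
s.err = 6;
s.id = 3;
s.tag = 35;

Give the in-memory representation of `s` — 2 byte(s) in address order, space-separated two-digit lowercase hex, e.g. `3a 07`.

rsvd:5 = 19 → 0x13 << 11 → word 0x9800
err:3 = 6 → 0x6 << 8 → word 0x9e00
id:2 = 3 → 0x3 << 6 → word 0x9ec0
tag:6 = 35 → 0x23 << 0 → word 0x9ee3
word = 0x9ee3 → big-endian bytes:
  [0]=0x9e  [1]=0xe3

9e e3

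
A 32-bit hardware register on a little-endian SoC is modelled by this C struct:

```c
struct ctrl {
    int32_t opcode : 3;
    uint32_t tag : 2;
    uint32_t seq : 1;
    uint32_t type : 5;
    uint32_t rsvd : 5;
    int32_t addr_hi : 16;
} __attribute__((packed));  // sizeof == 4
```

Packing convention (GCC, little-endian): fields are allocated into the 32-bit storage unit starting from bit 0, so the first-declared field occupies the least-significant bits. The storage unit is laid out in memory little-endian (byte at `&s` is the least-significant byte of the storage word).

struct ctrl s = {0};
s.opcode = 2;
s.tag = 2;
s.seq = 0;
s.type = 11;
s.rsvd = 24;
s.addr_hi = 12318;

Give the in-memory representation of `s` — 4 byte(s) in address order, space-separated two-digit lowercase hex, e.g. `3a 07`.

d2 c2 1e 30

opcode (3b) val=2 bits=0x2 at bit 0: 0x00000002
tag (2b) val=2 bits=0x2 at bit 3: 0x00000012
seq (1b) val=0 bits=0x0 at bit 5: 0x00000012
type (5b) val=11 bits=0xb at bit 6: 0x000002d2
rsvd (5b) val=24 bits=0x18 at bit 11: 0x0000c2d2
addr_hi (16b) val=12318 bits=0x301e at bit 16: 0x301ec2d2
word = 0x301ec2d2 → little-endian bytes:
  [0]=0xd2  [1]=0xc2  [2]=0x1e  [3]=0x30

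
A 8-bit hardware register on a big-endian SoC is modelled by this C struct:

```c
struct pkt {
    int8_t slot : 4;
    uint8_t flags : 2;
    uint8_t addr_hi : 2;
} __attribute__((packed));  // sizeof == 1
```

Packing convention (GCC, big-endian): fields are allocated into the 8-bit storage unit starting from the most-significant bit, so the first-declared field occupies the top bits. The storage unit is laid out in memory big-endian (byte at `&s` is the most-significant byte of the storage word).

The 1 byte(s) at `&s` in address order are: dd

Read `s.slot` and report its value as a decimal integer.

[0]=0xdd (big-endian) → word 0xdd
slot [4+:4] = (word>>4) & 0xf = 13  ←
flags [2+:2] = (word>>2) & 0x3 = 3
addr_hi [0+:2] = (word>>0) & 0x3 = 1
slot signed 4b, MSB=1: 13 - 16 = -3

-3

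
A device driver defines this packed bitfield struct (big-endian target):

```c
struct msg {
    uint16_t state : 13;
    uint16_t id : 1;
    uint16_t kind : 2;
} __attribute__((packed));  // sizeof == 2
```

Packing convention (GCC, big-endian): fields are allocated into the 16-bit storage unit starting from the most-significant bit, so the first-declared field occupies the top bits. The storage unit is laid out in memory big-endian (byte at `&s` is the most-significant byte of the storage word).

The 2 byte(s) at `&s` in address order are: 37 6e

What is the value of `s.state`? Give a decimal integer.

1773

[0]=0x37 [1]=0x6e (big-endian) → word 0x376e
state:13 @ bit 3 → (0x376e>>3)&0x1fff = 0x6ed  ←
id:1 @ bit 2 → (0x376e>>2)&0x1 = 0x1
kind:2 @ bit 0 → (0x376e>>0)&0x3 = 0x2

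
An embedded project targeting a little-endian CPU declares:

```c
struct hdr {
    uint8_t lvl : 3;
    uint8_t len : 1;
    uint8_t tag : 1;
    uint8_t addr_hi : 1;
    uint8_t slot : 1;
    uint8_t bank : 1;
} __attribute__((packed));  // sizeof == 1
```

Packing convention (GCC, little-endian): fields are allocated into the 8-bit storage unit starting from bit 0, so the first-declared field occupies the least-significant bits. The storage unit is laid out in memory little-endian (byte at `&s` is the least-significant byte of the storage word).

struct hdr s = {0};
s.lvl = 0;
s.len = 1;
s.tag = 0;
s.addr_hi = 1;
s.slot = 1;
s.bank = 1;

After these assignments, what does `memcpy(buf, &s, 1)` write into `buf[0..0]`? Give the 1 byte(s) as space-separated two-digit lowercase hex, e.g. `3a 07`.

e8

lvl (3b) val=0 bits=0x0 at bit 0: 0x00
len (1b) val=1 bits=0x1 at bit 3: 0x08
tag (1b) val=0 bits=0x0 at bit 4: 0x08
addr_hi (1b) val=1 bits=0x1 at bit 5: 0x28
slot (1b) val=1 bits=0x1 at bit 6: 0x68
bank (1b) val=1 bits=0x1 at bit 7: 0xe8
word = 0xe8 → little-endian bytes:
  [0]=0xe8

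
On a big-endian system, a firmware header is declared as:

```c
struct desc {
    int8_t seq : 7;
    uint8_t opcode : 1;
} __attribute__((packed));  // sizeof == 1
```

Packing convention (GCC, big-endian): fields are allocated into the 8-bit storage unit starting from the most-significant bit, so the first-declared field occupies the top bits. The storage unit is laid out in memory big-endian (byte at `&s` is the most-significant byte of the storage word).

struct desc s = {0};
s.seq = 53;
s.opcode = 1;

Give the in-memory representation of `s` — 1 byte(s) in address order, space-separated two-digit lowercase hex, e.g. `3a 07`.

6b

[1+:7] seq=53 & 0x7f = 0x35; word=0x6a
[0+:1] opcode=1 & 0x1 = 0x1; word=0x6b
word = 0x6b → big-endian bytes:
  [0]=0x6b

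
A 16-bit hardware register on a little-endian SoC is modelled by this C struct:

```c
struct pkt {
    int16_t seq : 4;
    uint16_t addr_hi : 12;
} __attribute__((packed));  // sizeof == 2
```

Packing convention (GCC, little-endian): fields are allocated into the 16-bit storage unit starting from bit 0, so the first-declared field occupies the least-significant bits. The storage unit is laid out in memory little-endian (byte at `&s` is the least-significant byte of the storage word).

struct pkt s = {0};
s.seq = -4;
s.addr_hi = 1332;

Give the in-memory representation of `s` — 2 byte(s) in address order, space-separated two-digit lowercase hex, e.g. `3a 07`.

4c 53

[0+:4] seq=-4 & 0xf = 0xc; word=0x000c
[4+:12] addr_hi=1332 & 0xfff = 0x534; word=0x534c
word = 0x534c → little-endian bytes:
  [0]=0x4c  [1]=0x53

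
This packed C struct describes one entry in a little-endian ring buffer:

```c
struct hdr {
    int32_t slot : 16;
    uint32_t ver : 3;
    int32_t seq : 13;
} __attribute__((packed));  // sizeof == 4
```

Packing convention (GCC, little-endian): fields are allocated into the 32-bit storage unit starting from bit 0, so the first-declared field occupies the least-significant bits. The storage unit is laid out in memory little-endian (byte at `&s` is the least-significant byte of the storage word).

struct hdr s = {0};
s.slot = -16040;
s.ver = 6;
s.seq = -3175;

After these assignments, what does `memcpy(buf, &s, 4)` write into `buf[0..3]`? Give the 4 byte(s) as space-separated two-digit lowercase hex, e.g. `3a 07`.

slot:16 = -16040 → 0xc158 << 0 → word 0x0000c158
ver:3 = 6 → 0x6 << 16 → word 0x0006c158
seq:13 = -3175 → 0x1399 << 19 → word 0x9ccec158
word = 0x9ccec158 → little-endian bytes:
  [0]=0x58  [1]=0xc1  [2]=0xce  [3]=0x9c

58 c1 ce 9c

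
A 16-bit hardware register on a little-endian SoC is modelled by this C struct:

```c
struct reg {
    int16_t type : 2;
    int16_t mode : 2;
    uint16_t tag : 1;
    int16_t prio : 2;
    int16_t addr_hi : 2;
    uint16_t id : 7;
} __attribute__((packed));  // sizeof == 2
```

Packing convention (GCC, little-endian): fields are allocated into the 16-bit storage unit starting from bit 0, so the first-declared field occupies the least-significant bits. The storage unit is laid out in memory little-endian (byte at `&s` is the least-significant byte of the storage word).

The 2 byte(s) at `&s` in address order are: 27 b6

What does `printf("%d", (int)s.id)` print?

[0]=0x27 [1]=0xb6 (little-endian) → word 0xb627
type [0+:2] = (word>>0) & 0x3 = 3
mode [2+:2] = (word>>2) & 0x3 = 1
tag [4+:1] = (word>>4) & 0x1 = 0
prio [5+:2] = (word>>5) & 0x3 = 1
addr_hi [7+:2] = (word>>7) & 0x3 = 0
id [9+:7] = (word>>9) & 0x7f = 91  ←

91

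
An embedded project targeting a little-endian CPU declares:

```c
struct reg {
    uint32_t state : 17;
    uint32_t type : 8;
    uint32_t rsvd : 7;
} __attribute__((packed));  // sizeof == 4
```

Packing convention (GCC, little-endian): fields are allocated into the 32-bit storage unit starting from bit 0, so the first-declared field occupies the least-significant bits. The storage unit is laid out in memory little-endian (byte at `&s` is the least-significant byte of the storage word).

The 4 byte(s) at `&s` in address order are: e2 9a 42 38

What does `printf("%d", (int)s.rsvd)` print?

28

[0]=0xe2 [1]=0x9a [2]=0x42 [3]=0x38 (little-endian) → word 0x38429ae2
state [0+:17] = (word>>0) & 0x1ffff = 39650
type [17+:8] = (word>>17) & 0xff = 33
rsvd [25+:7] = (word>>25) & 0x7f = 28  ←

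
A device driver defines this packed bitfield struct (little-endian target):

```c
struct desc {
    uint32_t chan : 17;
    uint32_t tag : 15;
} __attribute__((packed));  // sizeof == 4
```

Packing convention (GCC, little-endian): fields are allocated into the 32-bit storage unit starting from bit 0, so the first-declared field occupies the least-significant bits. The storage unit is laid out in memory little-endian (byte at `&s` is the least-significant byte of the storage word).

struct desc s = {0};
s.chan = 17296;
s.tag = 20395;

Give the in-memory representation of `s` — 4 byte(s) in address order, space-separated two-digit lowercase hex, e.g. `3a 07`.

[0+:17] chan=17296 & 0x1ffff = 0x4390; word=0x00004390
[17+:15] tag=20395 & 0x7fff = 0x4fab; word=0x9f564390
word = 0x9f564390 → little-endian bytes:
  [0]=0x90  [1]=0x43  [2]=0x56  [3]=0x9f

90 43 56 9f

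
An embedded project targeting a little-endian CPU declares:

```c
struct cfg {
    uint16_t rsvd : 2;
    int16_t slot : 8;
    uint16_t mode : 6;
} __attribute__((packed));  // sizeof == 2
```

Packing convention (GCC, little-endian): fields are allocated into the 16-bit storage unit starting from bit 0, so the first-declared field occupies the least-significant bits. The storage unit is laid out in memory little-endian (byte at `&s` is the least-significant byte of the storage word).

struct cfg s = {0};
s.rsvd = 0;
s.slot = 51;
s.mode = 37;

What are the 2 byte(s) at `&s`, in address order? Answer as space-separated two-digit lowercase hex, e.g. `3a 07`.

[0+:2] rsvd=0 & 0x3 = 0x0; word=0x0000
[2+:8] slot=51 & 0xff = 0x33; word=0x00cc
[10+:6] mode=37 & 0x3f = 0x25; word=0x94cc
word = 0x94cc → little-endian bytes:
  [0]=0xcc  [1]=0x94

cc 94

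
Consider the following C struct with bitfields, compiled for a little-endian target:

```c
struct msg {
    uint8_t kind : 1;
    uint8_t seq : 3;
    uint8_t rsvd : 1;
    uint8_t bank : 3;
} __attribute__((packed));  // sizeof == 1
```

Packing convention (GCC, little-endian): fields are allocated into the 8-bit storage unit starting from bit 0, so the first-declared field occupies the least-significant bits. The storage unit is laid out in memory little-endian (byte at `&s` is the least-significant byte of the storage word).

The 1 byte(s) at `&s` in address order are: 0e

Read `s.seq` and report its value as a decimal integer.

[0]=0x0e (little-endian) → word 0x0e
kind [0+:1] = (word>>0) & 0x1 = 0
seq [1+:3] = (word>>1) & 0x7 = 7  ←
rsvd [4+:1] = (word>>4) & 0x1 = 0
bank [5+:3] = (word>>5) & 0x7 = 0

7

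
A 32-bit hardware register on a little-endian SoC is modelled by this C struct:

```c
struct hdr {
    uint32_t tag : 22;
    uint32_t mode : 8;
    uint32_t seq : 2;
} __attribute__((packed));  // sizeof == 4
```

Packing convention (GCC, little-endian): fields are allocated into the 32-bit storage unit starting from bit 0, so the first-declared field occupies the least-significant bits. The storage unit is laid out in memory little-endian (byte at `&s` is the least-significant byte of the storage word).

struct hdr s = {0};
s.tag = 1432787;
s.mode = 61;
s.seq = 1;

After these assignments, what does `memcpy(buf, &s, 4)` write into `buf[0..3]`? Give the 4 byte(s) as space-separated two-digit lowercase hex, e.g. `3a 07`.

[0+:22] tag=1432787 & 0x3fffff = 0x15dcd3; word=0x0015dcd3
[22+:8] mode=61 & 0xff = 0x3d; word=0x0f55dcd3
[30+:2] seq=1 & 0x3 = 0x1; word=0x4f55dcd3
word = 0x4f55dcd3 → little-endian bytes:
  [0]=0xd3  [1]=0xdc  [2]=0x55  [3]=0x4f

d3 dc 55 4f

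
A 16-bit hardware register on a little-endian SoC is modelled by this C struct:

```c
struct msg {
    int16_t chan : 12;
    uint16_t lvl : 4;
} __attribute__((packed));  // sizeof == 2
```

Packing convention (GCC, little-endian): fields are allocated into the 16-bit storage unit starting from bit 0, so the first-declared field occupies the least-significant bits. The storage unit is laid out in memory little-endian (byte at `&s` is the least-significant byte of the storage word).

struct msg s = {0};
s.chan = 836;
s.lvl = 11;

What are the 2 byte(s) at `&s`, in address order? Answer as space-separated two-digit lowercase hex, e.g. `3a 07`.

[0+:12] chan=836 & 0xfff = 0x344; word=0x0344
[12+:4] lvl=11 & 0xf = 0xb; word=0xb344
word = 0xb344 → little-endian bytes:
  [0]=0x44  [1]=0xb3

44 b3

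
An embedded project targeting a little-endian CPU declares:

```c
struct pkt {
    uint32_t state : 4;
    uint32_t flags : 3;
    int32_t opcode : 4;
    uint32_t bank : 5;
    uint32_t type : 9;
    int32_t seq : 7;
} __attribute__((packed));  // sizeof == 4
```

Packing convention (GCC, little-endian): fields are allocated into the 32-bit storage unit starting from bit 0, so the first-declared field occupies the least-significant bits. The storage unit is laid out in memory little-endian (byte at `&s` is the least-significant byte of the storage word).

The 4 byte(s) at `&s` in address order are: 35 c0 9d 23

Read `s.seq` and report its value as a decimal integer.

17

[0]=0x35 [1]=0xc0 [2]=0x9d [3]=0x23 (little-endian) → word 0x239dc035
state:4 @ bit 0 → (0x239dc035>>0)&0xf = 0x5
flags:3 @ bit 4 → (0x239dc035>>4)&0x7 = 0x3
opcode:4 @ bit 7 → (0x239dc035>>7)&0xf = 0x0
bank:5 @ bit 11 → (0x239dc035>>11)&0x1f = 0x18
type:9 @ bit 16 → (0x239dc035>>16)&0x1ff = 0x19d
seq:7 @ bit 25 → (0x239dc035>>25)&0x7f = 0x11  ←
seq signed 7b, MSB=0: value = 17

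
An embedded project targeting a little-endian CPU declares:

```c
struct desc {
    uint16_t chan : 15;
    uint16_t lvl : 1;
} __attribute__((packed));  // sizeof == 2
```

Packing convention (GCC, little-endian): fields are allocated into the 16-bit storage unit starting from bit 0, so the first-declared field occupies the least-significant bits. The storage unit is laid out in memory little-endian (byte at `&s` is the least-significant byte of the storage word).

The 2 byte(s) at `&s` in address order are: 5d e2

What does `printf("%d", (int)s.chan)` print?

[0]=0x5d [1]=0xe2 (little-endian) → word 0xe25d
chan [0+:15] = (word>>0) & 0x7fff = 25181  ←
lvl [15+:1] = (word>>15) & 0x1 = 1

25181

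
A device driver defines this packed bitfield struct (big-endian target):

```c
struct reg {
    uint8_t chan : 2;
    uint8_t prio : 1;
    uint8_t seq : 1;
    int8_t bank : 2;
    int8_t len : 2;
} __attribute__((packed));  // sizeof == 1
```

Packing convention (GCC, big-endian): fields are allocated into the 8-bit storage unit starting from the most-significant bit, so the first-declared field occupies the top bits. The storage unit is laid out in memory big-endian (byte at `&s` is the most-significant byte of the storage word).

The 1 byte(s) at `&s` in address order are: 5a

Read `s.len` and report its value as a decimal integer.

[0]=0x5a (big-endian) → word 0x5a
chan:2 @ bit 6 → (0x5a>>6)&0x3 = 0x1
prio:1 @ bit 5 → (0x5a>>5)&0x1 = 0x0
seq:1 @ bit 4 → (0x5a>>4)&0x1 = 0x1
bank:2 @ bit 2 → (0x5a>>2)&0x3 = 0x2
len:2 @ bit 0 → (0x5a>>0)&0x3 = 0x2  ←
len signed 2b, MSB=1: 2 - 4 = -2

-2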